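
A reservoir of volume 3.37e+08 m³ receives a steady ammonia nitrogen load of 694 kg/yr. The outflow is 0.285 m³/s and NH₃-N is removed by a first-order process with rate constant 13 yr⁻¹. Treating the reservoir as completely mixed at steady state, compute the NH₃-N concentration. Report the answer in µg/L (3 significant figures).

0.158 µg/L

Outflow Q = 0.285 m³/s × 3.156e+07 s/yr = 8.994e+06 m³/yr.
Steady-state CSTR mass balance: W = Q·C + k·V·C, so C = W/(Q + kV).
Q + kV = 8.994e+06 + 13·3.37e+08 = 4.39e+09 m³/yr.
C = 694/4.39e+09 = 1.581e-07 kg/m³ = 0.0001581 mg/L = 0.1581 µg/L.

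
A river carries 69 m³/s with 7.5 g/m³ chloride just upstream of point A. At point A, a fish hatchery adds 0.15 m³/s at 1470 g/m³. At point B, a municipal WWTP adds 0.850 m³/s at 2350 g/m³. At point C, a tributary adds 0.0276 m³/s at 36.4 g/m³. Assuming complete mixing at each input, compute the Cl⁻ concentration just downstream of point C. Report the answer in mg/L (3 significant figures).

After input A: C = (69·7.5 + 0.15·1470) / 69.15 = 10.67 mg/L.
After input B: C = (69.15·10.67 + 0.85·2350) / 70 = 39.08 mg/L.
After input C: C = (70·39.08 + 0.0276·36.4) / 70.03 = 39.08 mg/L.

39.1 mg/L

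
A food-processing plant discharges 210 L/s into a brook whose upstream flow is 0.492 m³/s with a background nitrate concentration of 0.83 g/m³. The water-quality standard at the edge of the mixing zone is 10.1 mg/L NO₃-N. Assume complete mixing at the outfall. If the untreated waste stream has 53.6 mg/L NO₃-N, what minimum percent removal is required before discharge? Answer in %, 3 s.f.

210 L/s = 0.21 m³/s.
Mass balance: 10.1·0.702 = 0.21·Cₑ + 0.492·0.83.
Cₑ = (7.09 − 0.4084) / 0.21 = 31.82 mg/L.
Required removal = 1 − 31.82/53.6 = 40.64 %.

40.6 %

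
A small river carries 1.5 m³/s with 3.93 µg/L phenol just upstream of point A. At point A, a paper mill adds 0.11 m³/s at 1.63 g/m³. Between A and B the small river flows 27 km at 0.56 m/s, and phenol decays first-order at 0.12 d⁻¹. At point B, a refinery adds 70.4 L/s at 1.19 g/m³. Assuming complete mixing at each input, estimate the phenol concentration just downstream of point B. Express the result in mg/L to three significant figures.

0.153 mg/L

3.93 µg/L = 0.00393 mg/L.
After input A: C = (1.5·0.00393 + 0.11·1.63) / 1.61 = 0.115 mg/L.
Over the 27 km reach to input B (t = 4.821e+04 s = 0.558 d), decay gives C = 0.115·exp(−0.12·0.558) = 0.1076 mg/L.
70.4 L/s = 0.0704 m³/s.
After input B: C = (1.61·0.1076 + 0.0704·1.19) / 1.68 = 0.1529 mg/L.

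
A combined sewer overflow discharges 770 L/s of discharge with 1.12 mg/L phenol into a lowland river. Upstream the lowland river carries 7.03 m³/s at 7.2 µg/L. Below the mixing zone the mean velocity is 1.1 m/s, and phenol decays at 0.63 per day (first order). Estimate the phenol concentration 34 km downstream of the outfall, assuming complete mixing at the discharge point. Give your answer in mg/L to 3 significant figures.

0.0934 mg/L

770 L/s = 0.77 m³/s.
7.2 µg/L = 0.0072 mg/L.
After complete mixing, C₀ = (0.77·1.12 + 7.03·0.0072) / 7.8 = 0.1171 mg/L.
Travel time t = 3.4e+04 m / 1.1 m/s = 3.091e+04 s = 0.3577 d.
C = 0.1171·exp(−0.63·0.3577) = 0.1171·0.7982 = 0.09343 mg/L.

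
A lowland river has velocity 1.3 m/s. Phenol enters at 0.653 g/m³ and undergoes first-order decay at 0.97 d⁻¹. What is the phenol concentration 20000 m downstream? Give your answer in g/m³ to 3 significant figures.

Travel time t = 20000 m / 1.3 m/s = 2e+04/1.3 = 1.538e+04 s = 0.1781 d.
First-order decay: C = 0.653·exp(−0.97·0.1781) = 0.653·0.8414 = 0.5494 g/m³.

0.549 g/m³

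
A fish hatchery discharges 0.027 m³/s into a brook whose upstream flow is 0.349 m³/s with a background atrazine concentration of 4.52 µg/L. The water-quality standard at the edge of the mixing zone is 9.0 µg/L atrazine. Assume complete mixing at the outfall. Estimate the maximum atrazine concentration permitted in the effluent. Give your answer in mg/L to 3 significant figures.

0.0669 mg/L

4.52 µg/L = 0.00452 mg/L.
9.0 µg/L = 0.009 mg/L.
Mass balance: 0.009·0.376 = 0.027·Cₑ + 0.349·0.00452.
Cₑ = (0.003384 − 0.001577) / 0.027 = 0.06691 mg/L.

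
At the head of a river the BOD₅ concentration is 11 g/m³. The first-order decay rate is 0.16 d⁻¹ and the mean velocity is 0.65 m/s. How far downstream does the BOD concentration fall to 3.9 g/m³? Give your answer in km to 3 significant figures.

From C = C₀·e^(−kt), t = ln(C₀/C)/k = ln(11/3.9)/0.16 = 1.037/0.16 = 6.481 d.
Distance = v·t = 0.65 m/s × 5.599e+05 s = 3.64e+05 m = 364 km.

364 km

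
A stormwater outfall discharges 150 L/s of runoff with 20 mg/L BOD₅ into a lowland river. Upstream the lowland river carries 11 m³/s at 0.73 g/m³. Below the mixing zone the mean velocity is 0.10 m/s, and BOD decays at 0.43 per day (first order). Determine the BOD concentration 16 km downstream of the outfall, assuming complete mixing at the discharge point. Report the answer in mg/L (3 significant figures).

150 L/s = 0.15 m³/s.
After complete mixing, C₀ = (0.15·20 + 11·0.73) / 11.15 = 0.9892 mg/L.
Travel time t = 1.6e+04 m / 0.10 m/s = 1.6e+05 s = 1.852 d.
C = 0.9892·exp(−0.43·1.852) = 0.9892·0.451 = 0.4461 mg/L.

0.446 mg/L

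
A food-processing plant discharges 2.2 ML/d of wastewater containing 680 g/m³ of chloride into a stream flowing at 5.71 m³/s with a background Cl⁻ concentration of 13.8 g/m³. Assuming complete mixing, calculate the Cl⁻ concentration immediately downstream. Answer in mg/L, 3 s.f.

16.8 mg/L

2.2 ML/d = 0.02546 m³/s.
Flow-weighted mixing gives C = (0.02546·680 + 5.71·13.8) / (0.02546 + 5.71) = 96.11/5.735 = 16.76 mg/L.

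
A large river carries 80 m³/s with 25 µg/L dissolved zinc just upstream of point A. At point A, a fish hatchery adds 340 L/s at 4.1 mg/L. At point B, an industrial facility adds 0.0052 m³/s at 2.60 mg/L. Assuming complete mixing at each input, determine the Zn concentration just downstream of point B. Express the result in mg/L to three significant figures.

25 µg/L = 0.025 mg/L.
340 L/s = 0.34 m³/s.
After input A: C = (80·0.025 + 0.34·4.1) / 80.34 = 0.04225 mg/L.
After input B: C = (80.34·0.04225 + 0.0052·2.6) / 80.35 = 0.04241 mg/L.

0.0424 mg/L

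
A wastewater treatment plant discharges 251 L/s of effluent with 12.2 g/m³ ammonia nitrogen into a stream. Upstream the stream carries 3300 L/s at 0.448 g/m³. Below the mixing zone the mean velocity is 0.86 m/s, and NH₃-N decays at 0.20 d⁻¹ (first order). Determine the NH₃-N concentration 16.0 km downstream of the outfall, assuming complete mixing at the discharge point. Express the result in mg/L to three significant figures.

1.22 mg/L

251 L/s = 0.251 m³/s.
3300 L/s = 3.3 m³/s.
After complete mixing, C₀ = (0.251·12.2 + 3.3·0.448) / 3.551 = 1.279 mg/L.
Travel time t = 1.6e+04 m / 0.86 m/s = 1.86e+04 s = 0.2153 d.
C = 1.279·exp(−0.20·0.2153) = 1.279·0.9578 = 1.225 mg/L.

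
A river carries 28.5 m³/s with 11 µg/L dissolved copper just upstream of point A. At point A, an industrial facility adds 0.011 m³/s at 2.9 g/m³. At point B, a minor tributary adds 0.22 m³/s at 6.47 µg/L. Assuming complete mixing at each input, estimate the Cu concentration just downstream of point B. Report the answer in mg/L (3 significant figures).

11 µg/L = 0.011 mg/L.
After input A: C = (28.5·0.011 + 0.011·2.9) / 28.51 = 0.01211 mg/L.
6.47 µg/L = 0.00647 mg/L.
After input B: C = (28.51·0.01211 + 0.22·0.00647) / 28.73 = 0.01207 mg/L.

0.0121 mg/L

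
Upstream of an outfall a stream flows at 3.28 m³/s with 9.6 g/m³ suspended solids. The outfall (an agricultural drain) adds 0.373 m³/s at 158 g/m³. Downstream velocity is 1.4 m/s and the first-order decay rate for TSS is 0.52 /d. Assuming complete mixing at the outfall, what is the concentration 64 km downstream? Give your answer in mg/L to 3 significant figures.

After complete mixing, C₀ = (0.373·158 + 3.28·9.6) / 3.653 = 24.75 mg/L.
Travel time t = 6.4e+04 m / 1.4 m/s = 4.571e+04 s = 0.5291 d.
C = 24.75·exp(−0.52·0.5291) = 24.75·0.7595 = 18.8 mg/L.

18.8 mg/L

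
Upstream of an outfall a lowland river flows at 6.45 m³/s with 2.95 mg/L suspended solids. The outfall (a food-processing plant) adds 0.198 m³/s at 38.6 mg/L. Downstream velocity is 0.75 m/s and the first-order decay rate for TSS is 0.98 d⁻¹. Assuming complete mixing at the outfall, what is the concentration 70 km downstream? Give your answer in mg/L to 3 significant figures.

1.39 mg/L

After complete mixing, C₀ = (0.198·38.6 + 6.45·2.95) / 6.648 = 4.012 mg/L.
Travel time t = 7e+04 m / 0.75 m/s = 9.333e+04 s = 1.08 d.
C = 4.012·exp(−0.98·1.08) = 4.012·0.3469 = 1.392 mg/L.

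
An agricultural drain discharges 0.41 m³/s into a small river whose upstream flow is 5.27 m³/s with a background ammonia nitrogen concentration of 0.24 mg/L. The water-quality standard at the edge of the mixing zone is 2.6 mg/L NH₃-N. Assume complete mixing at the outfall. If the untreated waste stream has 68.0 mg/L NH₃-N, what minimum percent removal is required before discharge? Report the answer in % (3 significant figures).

Mass balance: 2.6·5.68 = 0.41·Cₑ + 5.27·0.24.
Cₑ = (14.77 − 1.265) / 0.41 = 32.93 mg/L.
Required removal = 1 − 32.93/68.0 = 51.57 %.

51.6 %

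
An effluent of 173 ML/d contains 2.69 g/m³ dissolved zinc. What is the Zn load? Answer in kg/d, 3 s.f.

465 kg/d

173 ML/d = 2.002 m³/s.
Mass flux = Q·C = 2.002 m³/s × 2.69 g/m³ = 5.386 g/s.
= 5.386 g/s × 86.4 = 465.4 kg/d.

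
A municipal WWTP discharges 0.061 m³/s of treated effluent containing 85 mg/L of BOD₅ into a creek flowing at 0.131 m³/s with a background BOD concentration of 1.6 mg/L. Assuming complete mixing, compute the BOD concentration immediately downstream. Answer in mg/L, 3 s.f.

28.1 mg/L

Conservation of mass across the mixing zone: C = (0.061·85 + 0.131·1.6) / (0.061 + 0.131) = 5.395/0.192 = 28.1 mg/L.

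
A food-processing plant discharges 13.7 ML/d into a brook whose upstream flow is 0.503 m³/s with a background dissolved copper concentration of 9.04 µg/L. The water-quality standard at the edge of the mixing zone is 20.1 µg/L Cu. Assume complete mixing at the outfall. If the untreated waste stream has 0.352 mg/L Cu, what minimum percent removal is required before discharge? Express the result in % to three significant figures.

13.7 ML/d = 0.1586 m³/s.
9.04 µg/L = 0.00904 mg/L.
20.1 µg/L = 0.0201 mg/L.
Mass balance: 0.0201·0.6616 = 0.1586·Cₑ + 0.503·0.00904.
Cₑ = (0.0133 − 0.004547) / 0.1586 = 0.05518 mg/L.
Required removal = 1 − 0.05518/0.352 = 84.32 %.

84.3 %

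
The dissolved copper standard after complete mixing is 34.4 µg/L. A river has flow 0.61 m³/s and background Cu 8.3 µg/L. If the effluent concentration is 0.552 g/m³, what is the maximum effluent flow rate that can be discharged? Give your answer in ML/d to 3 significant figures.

2.66 ML/d

8.3 µg/L = 0.0083 mg/L.
34.4 µg/L = 0.0344 mg/L.
Mass balance at complete mixing: C_std·(Q_w + Q_r) = Q_w·C_e + Q_r·C_b.
Rearranging, Q_w = Q_r·(C_std − C_b)/(C_e − C_std) = 0.61·(0.0344 − 0.0083) / (0.552 − 0.0344) = 0.03076 m³/s.
= 2.658 ML/d.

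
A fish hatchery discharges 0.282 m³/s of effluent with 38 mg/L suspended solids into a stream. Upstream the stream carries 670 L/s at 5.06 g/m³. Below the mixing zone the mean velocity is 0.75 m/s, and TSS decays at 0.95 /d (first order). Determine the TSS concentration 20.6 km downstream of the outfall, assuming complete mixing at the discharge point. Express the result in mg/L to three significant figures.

11.0 mg/L

670 L/s = 0.67 m³/s.
After complete mixing, C₀ = (0.282·38 + 0.67·5.06) / 0.952 = 14.82 mg/L.
Travel time t = 2.06e+04 m / 0.75 m/s = 2.747e+04 s = 0.3179 d.
C = 14.82·exp(−0.95·0.3179) = 14.82·0.7393 = 10.96 mg/L.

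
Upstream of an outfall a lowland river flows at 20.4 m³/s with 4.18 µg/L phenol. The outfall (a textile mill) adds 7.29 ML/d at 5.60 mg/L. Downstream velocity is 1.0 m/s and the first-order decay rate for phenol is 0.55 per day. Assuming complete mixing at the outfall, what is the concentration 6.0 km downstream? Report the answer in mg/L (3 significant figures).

0.0262 mg/L

7.29 ML/d = 0.08437 m³/s.
4.18 µg/L = 0.00418 mg/L.
After complete mixing, C₀ = (0.08437·5.6 + 20.4·0.00418) / 20.48 = 0.02723 mg/L.
Travel time t = 6000 m / 1.0 m/s = 6000 s = 0.06944 d.
C = 0.02723·exp(−0.55·0.06944) = 0.02723·0.9625 = 0.02621 mg/L.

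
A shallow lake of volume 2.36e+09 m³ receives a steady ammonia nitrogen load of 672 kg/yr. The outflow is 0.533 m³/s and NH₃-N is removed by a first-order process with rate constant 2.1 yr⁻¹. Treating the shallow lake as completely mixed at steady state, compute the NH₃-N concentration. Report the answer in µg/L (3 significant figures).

0.135 µg/L

Outflow Q = 0.533 m³/s × 3.156e+07 s/yr = 1.682e+07 m³/yr.
Steady-state CSTR mass balance: W = Q·C + k·V·C, so C = W/(Q + kV).
Q + kV = 1.682e+07 + 2.1·2.36e+09 = 4.973e+09 m³/yr.
C = 672/4.973e+09 = 1.351e-07 kg/m³ = 0.0001351 mg/L = 0.1351 µg/L.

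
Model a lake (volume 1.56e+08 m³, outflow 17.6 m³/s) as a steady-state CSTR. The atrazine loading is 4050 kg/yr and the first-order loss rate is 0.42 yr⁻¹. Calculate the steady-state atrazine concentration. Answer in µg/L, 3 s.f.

Outflow Q = 17.6 m³/s × 3.156e+07 s/yr = 5.554e+08 m³/yr.
Steady-state CSTR mass balance: W = Q·C + k·V·C, so C = W/(Q + kV).
Q + kV = 5.554e+08 + 0.42·1.56e+08 = 6.209e+08 m³/yr.
C = 4050/6.209e+08 = 6.522e-06 kg/m³ = 0.006522 mg/L = 6.522 µg/L.

6.52 µg/L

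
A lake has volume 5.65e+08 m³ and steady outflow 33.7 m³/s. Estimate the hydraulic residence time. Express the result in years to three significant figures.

Q = 33.7 m³/s × 3.156e+07 s/yr = 1.063e+09 m³/yr.
Hydraulic residence time τ = V/Q = 5.65e+08/1.063e+09 = 0.5313 yr.

0.531 yr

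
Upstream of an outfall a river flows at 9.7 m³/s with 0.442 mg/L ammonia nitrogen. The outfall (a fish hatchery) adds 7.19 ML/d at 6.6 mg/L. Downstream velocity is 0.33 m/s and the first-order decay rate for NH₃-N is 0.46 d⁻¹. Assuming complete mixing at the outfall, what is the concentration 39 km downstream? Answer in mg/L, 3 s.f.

7.19 ML/d = 0.08322 m³/s.
After complete mixing, C₀ = (0.08322·6.6 + 9.7·0.442) / 9.783 = 0.4944 mg/L.
Travel time t = 3.9e+04 m / 0.33 m/s = 1.182e+05 s = 1.368 d.
C = 0.4944·exp(−0.46·1.368) = 0.4944·0.533 = 0.2635 mg/L.

0.264 mg/L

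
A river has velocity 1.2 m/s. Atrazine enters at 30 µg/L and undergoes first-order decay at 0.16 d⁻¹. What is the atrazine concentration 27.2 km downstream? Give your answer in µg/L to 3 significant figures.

Travel time t = 27.2 km / 1.2 m/s = 2.72e+04/1.2 = 2.267e+04 s = 0.2623 d.
First-order decay: C = 30·exp(−0.16·0.2623) = 30·0.9589 = 28.77 µg/L.

28.8 µg/L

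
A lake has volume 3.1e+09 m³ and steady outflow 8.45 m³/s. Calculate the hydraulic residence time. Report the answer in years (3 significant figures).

11.6 yr

Q = 8.45 m³/s × 3.156e+07 s/yr = 2.667e+08 m³/yr.
Hydraulic residence time τ = V/Q = 3.1e+09/2.667e+08 = 11.63 yr.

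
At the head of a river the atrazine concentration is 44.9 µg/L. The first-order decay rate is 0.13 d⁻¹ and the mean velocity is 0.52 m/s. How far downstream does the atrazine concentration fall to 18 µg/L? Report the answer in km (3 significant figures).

From C = C₀·e^(−kt), t = ln(C₀/C)/k = ln(44.9/18)/0.13 = 0.9141/0.13 = 7.031 d.
Distance = v·t = 0.52 m/s × 6.075e+05 s = 3.159e+05 m = 315.9 km.

316 km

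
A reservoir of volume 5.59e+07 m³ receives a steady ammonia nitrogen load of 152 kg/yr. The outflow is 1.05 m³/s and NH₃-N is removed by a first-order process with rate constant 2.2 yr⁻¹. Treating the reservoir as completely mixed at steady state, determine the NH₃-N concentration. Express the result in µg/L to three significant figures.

0.974 µg/L

Outflow Q = 1.05 m³/s × 3.156e+07 s/yr = 3.314e+07 m³/yr.
Steady-state CSTR mass balance: W = Q·C + k·V·C, so C = W/(Q + kV).
Q + kV = 3.314e+07 + 2.2·5.59e+07 = 1.561e+08 m³/yr.
C = 152/1.561e+08 = 9.736e-07 kg/m³ = 0.0009736 mg/L = 0.9736 µg/L.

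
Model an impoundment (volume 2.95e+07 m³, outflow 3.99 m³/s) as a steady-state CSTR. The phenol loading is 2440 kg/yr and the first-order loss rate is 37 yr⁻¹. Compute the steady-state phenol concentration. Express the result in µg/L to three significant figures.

2.00 µg/L

Outflow Q = 3.99 m³/s × 3.156e+07 s/yr = 1.259e+08 m³/yr.
Steady-state CSTR mass balance: W = Q·C + k·V·C, so C = W/(Q + kV).
Q + kV = 1.259e+08 + 37·2.95e+07 = 1.217e+09 m³/yr.
C = 2440/1.217e+09 = 2.004e-06 kg/m³ = 0.002004 mg/L = 2.004 µg/L.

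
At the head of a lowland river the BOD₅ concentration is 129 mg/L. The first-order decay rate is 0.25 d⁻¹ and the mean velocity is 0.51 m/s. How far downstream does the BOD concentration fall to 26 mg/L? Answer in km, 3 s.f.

282 km

From C = C₀·e^(−kt), t = ln(C₀/C)/k = ln(129/26)/0.25 = 1.602/0.25 = 6.407 d.
Distance = v·t = 0.51 m/s × 5.536e+05 s = 2.823e+05 m = 282.3 km.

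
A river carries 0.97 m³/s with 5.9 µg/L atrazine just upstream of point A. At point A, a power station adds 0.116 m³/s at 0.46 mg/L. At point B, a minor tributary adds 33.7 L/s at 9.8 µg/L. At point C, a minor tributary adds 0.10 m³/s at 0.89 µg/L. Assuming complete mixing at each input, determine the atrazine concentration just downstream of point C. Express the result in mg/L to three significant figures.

5.9 µg/L = 0.0059 mg/L.
After input A: C = (0.97·0.0059 + 0.116·0.46) / 1.086 = 0.0544 mg/L.
33.7 L/s = 0.0337 m³/s.
9.8 µg/L = 0.0098 mg/L.
After input B: C = (1.086·0.0544 + 0.0337·0.0098) / 1.12 = 0.05306 mg/L.
0.89 µg/L = 0.00089 mg/L.
After input C: C = (1.12·0.05306 + 0.1·0.00089) / 1.22 = 0.04878 mg/L.

0.0488 mg/L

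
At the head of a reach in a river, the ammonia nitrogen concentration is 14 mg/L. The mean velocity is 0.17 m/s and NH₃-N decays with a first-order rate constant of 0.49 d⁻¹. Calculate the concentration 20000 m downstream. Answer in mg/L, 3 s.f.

7.18 mg/L

Travel time t = 20000 m / 0.17 m/s = 2e+04/0.17 = 1.176e+05 s = 1.362 d.
First-order decay: C = 14·exp(−0.49·1.362) = 14·0.5131 = 7.184 mg/L.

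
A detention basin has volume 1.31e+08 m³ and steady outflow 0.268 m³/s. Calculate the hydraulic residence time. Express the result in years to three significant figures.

15.5 yr

Q = 0.268 m³/s × 3.156e+07 s/yr = 8.457e+06 m³/yr.
Hydraulic residence time τ = V/Q = 1.31e+08/8.457e+06 = 15.49 yr.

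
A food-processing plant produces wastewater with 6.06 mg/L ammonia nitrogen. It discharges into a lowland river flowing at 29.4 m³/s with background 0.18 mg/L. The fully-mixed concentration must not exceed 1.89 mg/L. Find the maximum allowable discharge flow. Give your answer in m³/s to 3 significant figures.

12.1 m³/s

Mass balance at complete mixing: C_std·(Q_w + Q_r) = Q_w·C_e + Q_r·C_b.
Rearranging, Q_w = Q_r·(C_std − C_b)/(C_e − C_std) = 29.4·(1.89 − 0.18) / (6.06 − 1.89) = 12.06 m³/s.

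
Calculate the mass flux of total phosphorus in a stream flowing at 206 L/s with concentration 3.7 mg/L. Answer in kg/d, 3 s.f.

65.9 kg/d

206 L/s = 0.206 m³/s.
Mass flux = Q·C = 0.206 m³/s × 3.7 g/m³ = 0.7622 g/s.
= 0.7622 g/s × 86.4 = 65.85 kg/d.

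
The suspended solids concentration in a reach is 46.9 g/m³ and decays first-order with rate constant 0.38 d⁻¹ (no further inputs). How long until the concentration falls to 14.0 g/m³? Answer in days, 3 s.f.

3.18 d

t = ln(C₀/C)/k = ln(46.9/14.0)/0.38 = 1.209/0.38 = 3.181 d.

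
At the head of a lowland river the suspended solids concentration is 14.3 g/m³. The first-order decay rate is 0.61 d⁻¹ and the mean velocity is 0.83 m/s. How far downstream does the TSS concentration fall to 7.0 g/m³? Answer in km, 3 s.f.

84.0 km

From C = C₀·e^(−kt), t = ln(C₀/C)/k = ln(14.3/7.0)/0.61 = 0.7143/0.61 = 1.171 d.
Distance = v·t = 0.83 m/s × 1.012e+05 s = 8.398e+04 m = 83.98 km.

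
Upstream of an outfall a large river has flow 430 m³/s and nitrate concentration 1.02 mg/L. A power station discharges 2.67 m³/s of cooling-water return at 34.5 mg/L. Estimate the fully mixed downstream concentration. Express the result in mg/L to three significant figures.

Conservation of mass across the mixing zone: C = (2.67·34.5 + 430·1.02) / (2.67 + 430) = 530.7/432.7 = 1.227 mg/L.

1.23 mg/L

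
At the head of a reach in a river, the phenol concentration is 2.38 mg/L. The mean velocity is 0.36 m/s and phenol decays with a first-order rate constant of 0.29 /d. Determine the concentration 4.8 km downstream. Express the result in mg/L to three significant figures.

Travel time t = 4.8 km / 0.36 m/s = 4800/0.36 = 1.333e+04 s = 0.1543 d.
First-order decay: C = 2.38·exp(−0.29·0.1543) = 2.38·0.9562 = 2.276 mg/L.

2.28 mg/L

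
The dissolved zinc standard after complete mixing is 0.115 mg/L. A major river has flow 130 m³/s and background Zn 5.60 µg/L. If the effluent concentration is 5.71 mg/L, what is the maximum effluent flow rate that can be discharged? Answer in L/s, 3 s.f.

5.60 µg/L = 0.0056 mg/L.
Mass balance at complete mixing: C_std·(Q_w + Q_r) = Q_w·C_e + Q_r·C_b.
Rearranging, Q_w = Q_r·(C_std − C_b)/(C_e − C_std) = 130·(0.115 − 0.0056) / (5.71 − 0.115) = 2.542 m³/s.
= 2542 L/s.

2540 L/s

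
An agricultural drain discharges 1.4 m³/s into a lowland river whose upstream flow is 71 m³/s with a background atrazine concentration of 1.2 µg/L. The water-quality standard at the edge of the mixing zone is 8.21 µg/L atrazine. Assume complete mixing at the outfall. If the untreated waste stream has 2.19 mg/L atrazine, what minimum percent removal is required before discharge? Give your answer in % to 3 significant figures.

1.2 µg/L = 0.0012 mg/L.
8.21 µg/L = 0.00821 mg/L.
Mass balance: 0.00821·72.4 = 1.4·Cₑ + 71·0.0012.
Cₑ = (0.5944 − 0.0852) / 1.4 = 0.3637 mg/L.
Required removal = 1 − 0.3637/2.19 = 83.39 %.

83.4 %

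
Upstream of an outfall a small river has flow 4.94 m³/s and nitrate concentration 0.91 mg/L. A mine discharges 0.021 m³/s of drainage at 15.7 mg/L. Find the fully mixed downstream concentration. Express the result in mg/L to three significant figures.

0.973 mg/L

Conservation of mass across the mixing zone: C = (0.021·15.7 + 4.94·0.91) / (0.021 + 4.94) = 4.825/4.961 = 0.9726 mg/L.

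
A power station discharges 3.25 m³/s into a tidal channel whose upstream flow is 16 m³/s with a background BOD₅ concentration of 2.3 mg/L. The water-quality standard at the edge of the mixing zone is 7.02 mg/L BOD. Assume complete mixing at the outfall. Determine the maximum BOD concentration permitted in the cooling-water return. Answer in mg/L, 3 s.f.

Mass balance: 7.02·19.25 = 3.25·Cₑ + 16·2.3.
Cₑ = (135.1 − 36.8) / 3.25 = 30.26 mg/L.

30.3 mg/L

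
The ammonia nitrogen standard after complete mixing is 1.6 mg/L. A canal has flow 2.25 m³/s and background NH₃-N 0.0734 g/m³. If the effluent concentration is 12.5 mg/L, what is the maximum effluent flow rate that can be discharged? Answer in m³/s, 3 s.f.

0.315 m³/s

Mass balance at complete mixing: C_std·(Q_w + Q_r) = Q_w·C_e + Q_r·C_b.
Rearranging, Q_w = Q_r·(C_std − C_b)/(C_e − C_std) = 2.25·(1.6 − 0.0734) / (12.5 − 1.6) = 0.3151 m³/s.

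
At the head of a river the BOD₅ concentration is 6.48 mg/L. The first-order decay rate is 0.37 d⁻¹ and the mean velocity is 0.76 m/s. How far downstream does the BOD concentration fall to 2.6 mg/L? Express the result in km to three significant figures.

From C = C₀·e^(−kt), t = ln(C₀/C)/k = ln(6.48/2.6)/0.37 = 0.9132/0.37 = 2.468 d.
Distance = v·t = 0.76 m/s × 2.132e+05 s = 1.621e+05 m = 162.1 km.

162 km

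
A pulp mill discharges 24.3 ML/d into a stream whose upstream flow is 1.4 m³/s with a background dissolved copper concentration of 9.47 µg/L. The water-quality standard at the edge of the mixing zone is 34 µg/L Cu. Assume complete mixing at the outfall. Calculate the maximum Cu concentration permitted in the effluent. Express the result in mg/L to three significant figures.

0.156 mg/L

24.3 ML/d = 0.2812 m³/s.
9.47 µg/L = 0.00947 mg/L.
34 µg/L = 0.034 mg/L.
Mass balance: 0.034·1.681 = 0.2812·Cₑ + 1.4·0.00947.
Cₑ = (0.05716 − 0.01326) / 0.2812 = 0.1561 mg/L.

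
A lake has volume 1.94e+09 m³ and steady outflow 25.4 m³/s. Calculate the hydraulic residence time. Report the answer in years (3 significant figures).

2.42 yr

Q = 25.4 m³/s × 3.156e+07 s/yr = 8.016e+08 m³/yr.
Hydraulic residence time τ = V/Q = 1.94e+09/8.016e+08 = 2.42 yr.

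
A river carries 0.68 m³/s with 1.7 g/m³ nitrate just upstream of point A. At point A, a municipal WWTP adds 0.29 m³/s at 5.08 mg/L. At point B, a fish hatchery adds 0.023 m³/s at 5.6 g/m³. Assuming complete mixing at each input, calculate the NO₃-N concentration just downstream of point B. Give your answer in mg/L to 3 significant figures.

After input A: C = (0.68·1.7 + 0.29·5.08) / 0.97 = 2.711 mg/L.
After input B: C = (0.97·2.711 + 0.023·5.6) / 0.993 = 2.777 mg/L.

2.78 mg/L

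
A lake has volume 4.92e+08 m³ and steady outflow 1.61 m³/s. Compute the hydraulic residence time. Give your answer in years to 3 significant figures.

Q = 1.61 m³/s × 3.156e+07 s/yr = 5.081e+07 m³/yr.
Hydraulic residence time τ = V/Q = 4.92e+08/5.081e+07 = 9.684 yr.

9.68 yr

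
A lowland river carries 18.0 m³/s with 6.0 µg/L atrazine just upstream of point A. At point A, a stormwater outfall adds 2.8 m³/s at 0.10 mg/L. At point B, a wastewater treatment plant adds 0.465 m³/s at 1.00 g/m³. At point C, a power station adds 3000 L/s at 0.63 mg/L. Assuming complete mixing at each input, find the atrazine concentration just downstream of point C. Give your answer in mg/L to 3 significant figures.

6.0 µg/L = 0.006 mg/L.
After input A: C = (18·0.006 + 2.8·0.1) / 20.8 = 0.01865 mg/L.
After input B: C = (20.8·0.01865 + 0.465·1) / 21.27 = 0.04011 mg/L.
3000 L/s = 3 m³/s.
After input C: C = (21.27·0.04011 + 3·0.63) / 24.27 = 0.113 mg/L.

0.113 mg/L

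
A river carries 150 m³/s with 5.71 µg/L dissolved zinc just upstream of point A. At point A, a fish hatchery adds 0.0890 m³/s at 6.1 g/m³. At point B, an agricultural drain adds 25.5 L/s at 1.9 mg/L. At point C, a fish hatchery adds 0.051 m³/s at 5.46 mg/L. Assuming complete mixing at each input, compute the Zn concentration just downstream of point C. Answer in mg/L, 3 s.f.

0.0115 mg/L

5.71 µg/L = 0.00571 mg/L.
After input A: C = (150·0.00571 + 0.089·6.1) / 150.1 = 0.009324 mg/L.
25.5 L/s = 0.0255 m³/s.
After input B: C = (150.1·0.009324 + 0.0255·1.9) / 150.1 = 0.009645 mg/L.
After input C: C = (150.1·0.009645 + 0.051·5.46) / 150.2 = 0.0115 mg/L.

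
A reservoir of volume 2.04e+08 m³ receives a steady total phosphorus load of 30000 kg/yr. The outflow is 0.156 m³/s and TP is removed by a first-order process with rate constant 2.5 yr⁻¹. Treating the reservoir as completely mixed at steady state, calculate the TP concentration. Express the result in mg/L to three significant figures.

0.0583 mg/L

Outflow Q = 0.156 m³/s × 3.156e+07 s/yr = 4.923e+06 m³/yr.
Steady-state CSTR mass balance: W = Q·C + k·V·C, so C = W/(Q + kV).
Q + kV = 4.923e+06 + 2.5·2.04e+08 = 5.149e+08 m³/yr.
C = 30000/5.149e+08 = 5.826e-05 kg/m³ = 0.05826 mg/L.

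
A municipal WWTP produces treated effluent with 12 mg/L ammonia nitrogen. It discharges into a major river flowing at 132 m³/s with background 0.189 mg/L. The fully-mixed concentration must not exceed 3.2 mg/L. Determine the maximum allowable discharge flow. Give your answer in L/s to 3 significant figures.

45200 L/s

Mass balance at complete mixing: C_std·(Q_w + Q_r) = Q_w·C_e + Q_r·C_b.
Rearranging, Q_w = Q_r·(C_std − C_b)/(C_e − C_std) = 132·(3.2 − 0.189) / (12 − 3.2) = 45.16 m³/s.
= 4.516e+04 L/s.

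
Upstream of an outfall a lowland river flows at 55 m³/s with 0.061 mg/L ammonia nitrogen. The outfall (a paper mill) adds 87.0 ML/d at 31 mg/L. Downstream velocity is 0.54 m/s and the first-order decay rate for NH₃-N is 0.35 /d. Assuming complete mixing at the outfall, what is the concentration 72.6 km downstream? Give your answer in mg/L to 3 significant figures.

87.0 ML/d = 1.007 m³/s.
After complete mixing, C₀ = (1.007·31 + 55·0.061) / 56.01 = 0.6172 mg/L.
Travel time t = 7.26e+04 m / 0.54 m/s = 1.344e+05 s = 1.556 d.
C = 0.6172·exp(−0.35·1.556) = 0.6172·0.5801 = 0.358 mg/L.

0.358 mg/L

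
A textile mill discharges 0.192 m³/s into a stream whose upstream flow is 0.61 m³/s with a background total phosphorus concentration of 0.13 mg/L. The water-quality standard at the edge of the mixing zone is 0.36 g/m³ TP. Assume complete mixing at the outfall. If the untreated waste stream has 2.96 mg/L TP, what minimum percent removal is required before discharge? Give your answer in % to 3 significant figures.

63.2 %

Mass balance: 0.36·0.802 = 0.192·Cₑ + 0.61·0.13.
Cₑ = (0.2887 − 0.0793) / 0.192 = 1.091 mg/L.
Required removal = 1 − 1.091/2.96 = 63.15 %.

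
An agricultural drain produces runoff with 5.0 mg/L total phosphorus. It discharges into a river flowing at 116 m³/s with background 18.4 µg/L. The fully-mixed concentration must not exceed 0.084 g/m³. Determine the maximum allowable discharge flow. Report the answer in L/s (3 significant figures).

1550 L/s

18.4 µg/L = 0.0184 mg/L.
Mass balance at complete mixing: C_std·(Q_w + Q_r) = Q_w·C_e + Q_r·C_b.
Rearranging, Q_w = Q_r·(C_std − C_b)/(C_e − C_std) = 116·(0.084 − 0.0184) / (5 − 0.084) = 1.548 m³/s.
= 1548 L/s.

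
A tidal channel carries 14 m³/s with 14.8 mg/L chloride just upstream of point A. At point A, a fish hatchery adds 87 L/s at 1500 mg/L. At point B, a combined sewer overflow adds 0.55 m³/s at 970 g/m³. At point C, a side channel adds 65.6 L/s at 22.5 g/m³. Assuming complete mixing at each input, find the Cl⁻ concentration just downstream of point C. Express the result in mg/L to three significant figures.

59.4 mg/L

87 L/s = 0.087 m³/s.
After input A: C = (14·14.8 + 0.087·1500) / 14.09 = 23.97 mg/L.
After input B: C = (14.09·23.97 + 0.55·970) / 14.64 = 59.52 mg/L.
65.6 L/s = 0.0656 m³/s.
After input C: C = (14.64·59.52 + 0.0656·22.5) / 14.7 = 59.36 mg/L.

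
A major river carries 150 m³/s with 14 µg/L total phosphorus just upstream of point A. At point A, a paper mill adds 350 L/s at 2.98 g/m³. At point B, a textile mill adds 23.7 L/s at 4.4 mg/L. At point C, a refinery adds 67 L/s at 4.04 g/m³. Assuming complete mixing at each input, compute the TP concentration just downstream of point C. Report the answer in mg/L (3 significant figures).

0.0234 mg/L

14 µg/L = 0.014 mg/L.
350 L/s = 0.35 m³/s.
After input A: C = (150·0.014 + 0.35·2.98) / 150.3 = 0.0209 mg/L.
23.7 L/s = 0.0237 m³/s.
After input B: C = (150.3·0.0209 + 0.0237·4.4) / 150.4 = 0.02159 mg/L.
67 L/s = 0.067 m³/s.
After input C: C = (150.4·0.02159 + 0.067·4.04) / 150.4 = 0.02338 mg/L.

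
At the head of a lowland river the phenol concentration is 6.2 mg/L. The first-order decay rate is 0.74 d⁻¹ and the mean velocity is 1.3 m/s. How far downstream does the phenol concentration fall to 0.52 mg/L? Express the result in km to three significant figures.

376 km

From C = C₀·e^(−kt), t = ln(C₀/C)/k = ln(6.2/0.52)/0.74 = 2.478/0.74 = 3.349 d.
Distance = v·t = 1.3 m/s × 2.894e+05 s = 3.762e+05 m = 376.2 km.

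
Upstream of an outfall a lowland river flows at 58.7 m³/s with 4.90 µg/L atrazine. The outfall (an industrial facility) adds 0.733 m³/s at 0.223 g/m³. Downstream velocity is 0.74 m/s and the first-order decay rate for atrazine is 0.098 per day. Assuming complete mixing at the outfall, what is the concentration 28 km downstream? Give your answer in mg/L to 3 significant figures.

0.00727 mg/L

4.90 µg/L = 0.0049 mg/L.
After complete mixing, C₀ = (0.733·0.223 + 58.7·0.0049) / 59.43 = 0.00759 mg/L.
Travel time t = 2.8e+04 m / 0.74 m/s = 3.784e+04 s = 0.4379 d.
C = 0.00759·exp(−0.098·0.4379) = 0.00759·0.958 = 0.007271 mg/L.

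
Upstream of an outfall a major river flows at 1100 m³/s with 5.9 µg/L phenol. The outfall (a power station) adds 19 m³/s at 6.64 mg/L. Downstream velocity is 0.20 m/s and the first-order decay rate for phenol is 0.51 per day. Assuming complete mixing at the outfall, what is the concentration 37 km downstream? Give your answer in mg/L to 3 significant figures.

5.9 µg/L = 0.0059 mg/L.
After complete mixing, C₀ = (19·6.64 + 1100·0.0059) / 1119 = 0.1185 mg/L.
Travel time t = 3.7e+04 m / 0.20 m/s = 1.85e+05 s = 2.141 d.
C = 0.1185·exp(−0.51·2.141) = 0.1185·0.3355 = 0.03978 mg/L.

0.0398 mg/L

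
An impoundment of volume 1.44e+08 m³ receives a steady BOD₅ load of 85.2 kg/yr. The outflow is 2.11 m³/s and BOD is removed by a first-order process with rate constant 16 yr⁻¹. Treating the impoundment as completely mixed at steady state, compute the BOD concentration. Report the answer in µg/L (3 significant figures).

Outflow Q = 2.11 m³/s × 3.156e+07 s/yr = 6.659e+07 m³/yr.
Steady-state CSTR mass balance: W = Q·C + k·V·C, so C = W/(Q + kV).
Q + kV = 6.659e+07 + 16·1.44e+08 = 2.371e+09 m³/yr.
C = 85.2/2.371e+09 = 3.594e-08 kg/m³ = 3.594e-05 mg/L = 0.03594 µg/L.

0.0359 µg/L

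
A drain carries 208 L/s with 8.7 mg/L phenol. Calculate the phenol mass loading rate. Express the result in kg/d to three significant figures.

208 L/s = 0.208 m³/s.
Mass flux = Q·C = 0.208 m³/s × 8.7 g/m³ = 1.81 g/s.
= 1.81 g/s × 86.4 = 156.3 kg/d.

156 kg/d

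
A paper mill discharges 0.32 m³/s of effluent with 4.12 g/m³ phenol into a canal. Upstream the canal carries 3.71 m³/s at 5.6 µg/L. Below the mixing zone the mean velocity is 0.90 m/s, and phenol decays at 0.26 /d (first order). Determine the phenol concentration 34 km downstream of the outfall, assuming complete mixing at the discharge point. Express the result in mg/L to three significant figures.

0.297 mg/L

5.6 µg/L = 0.0056 mg/L.
After complete mixing, C₀ = (0.32·4.12 + 3.71·0.0056) / 4.03 = 0.3323 mg/L.
Travel time t = 3.4e+04 m / 0.90 m/s = 3.778e+04 s = 0.4372 d.
C = 0.3323·exp(−0.26·0.4372) = 0.3323·0.8925 = 0.2966 mg/L.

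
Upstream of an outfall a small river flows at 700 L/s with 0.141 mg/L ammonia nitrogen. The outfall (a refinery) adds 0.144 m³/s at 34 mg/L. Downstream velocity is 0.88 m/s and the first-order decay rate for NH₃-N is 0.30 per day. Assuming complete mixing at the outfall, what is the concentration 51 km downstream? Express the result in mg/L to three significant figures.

700 L/s = 0.7 m³/s.
After complete mixing, C₀ = (0.144·34 + 0.7·0.141) / 0.844 = 5.918 mg/L.
Travel time t = 5.1e+04 m / 0.88 m/s = 5.795e+04 s = 0.6708 d.
C = 5.918·exp(−0.30·0.6708) = 5.918·0.8177 = 4.839 mg/L.

4.84 mg/L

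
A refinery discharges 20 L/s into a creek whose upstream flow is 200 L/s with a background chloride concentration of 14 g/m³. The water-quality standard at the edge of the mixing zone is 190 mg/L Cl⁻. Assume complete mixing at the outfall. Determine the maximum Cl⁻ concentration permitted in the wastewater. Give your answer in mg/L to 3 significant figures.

20 L/s = 0.02 m³/s.
200 L/s = 0.2 m³/s.
Mass balance: 190·0.22 = 0.02·Cₑ + 0.2·14.
Cₑ = (41.8 − 2.8) / 0.02 = 1950 mg/L.

1950 mg/L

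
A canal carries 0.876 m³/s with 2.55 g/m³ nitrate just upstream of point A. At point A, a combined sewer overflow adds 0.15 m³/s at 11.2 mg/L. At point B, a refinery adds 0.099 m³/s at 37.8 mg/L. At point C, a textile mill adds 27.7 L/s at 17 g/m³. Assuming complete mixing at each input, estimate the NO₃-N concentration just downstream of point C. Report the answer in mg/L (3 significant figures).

After input A: C = (0.876·2.55 + 0.15·11.2) / 1.026 = 3.815 mg/L.
After input B: C = (1.026·3.815 + 0.099·37.8) / 1.125 = 6.805 mg/L.
27.7 L/s = 0.0277 m³/s.
After input C: C = (1.125·6.805 + 0.0277·17) / 1.153 = 7.05 mg/L.

7.05 mg/L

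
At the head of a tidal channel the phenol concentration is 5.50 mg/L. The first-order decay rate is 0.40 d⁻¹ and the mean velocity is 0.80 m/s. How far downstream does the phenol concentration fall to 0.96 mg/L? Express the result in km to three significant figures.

From C = C₀·e^(−kt), t = ln(C₀/C)/k = ln(5.50/0.96)/0.40 = 1.746/0.40 = 4.364 d.
Distance = v·t = 0.80 m/s × 3.77e+05 s = 3.016e+05 m = 301.6 km.

302 km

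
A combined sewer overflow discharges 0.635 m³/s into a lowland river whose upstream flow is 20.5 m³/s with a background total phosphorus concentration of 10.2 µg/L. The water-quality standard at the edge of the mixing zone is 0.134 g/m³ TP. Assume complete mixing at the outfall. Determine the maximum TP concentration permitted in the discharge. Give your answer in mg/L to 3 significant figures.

4.13 mg/L

10.2 µg/L = 0.0102 mg/L.
Mass balance: 0.134·21.14 = 0.635·Cₑ + 20.5·0.0102.
Cₑ = (2.832 − 0.2091) / 0.635 = 4.131 mg/L.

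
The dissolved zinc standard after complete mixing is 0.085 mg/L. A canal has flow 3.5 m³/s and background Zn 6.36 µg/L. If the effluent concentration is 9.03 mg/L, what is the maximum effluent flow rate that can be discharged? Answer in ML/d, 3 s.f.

2.66 ML/d

6.36 µg/L = 0.00636 mg/L.
Mass balance at complete mixing: C_std·(Q_w + Q_r) = Q_w·C_e + Q_r·C_b.
Rearranging, Q_w = Q_r·(C_std − C_b)/(C_e − C_std) = 3.5·(0.085 − 0.00636) / (9.03 − 0.085) = 0.03077 m³/s.
= 2.659 ML/d.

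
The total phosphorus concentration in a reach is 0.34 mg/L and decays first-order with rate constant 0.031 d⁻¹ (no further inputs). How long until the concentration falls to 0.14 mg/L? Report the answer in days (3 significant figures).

t = ln(C₀/C)/k = ln(0.34/0.14)/0.031 = 0.8873/0.031 = 28.62 d.

28.6 d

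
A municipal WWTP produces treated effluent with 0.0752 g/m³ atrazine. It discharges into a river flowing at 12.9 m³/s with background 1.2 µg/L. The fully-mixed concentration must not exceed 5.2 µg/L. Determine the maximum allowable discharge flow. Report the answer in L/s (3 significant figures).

1.2 µg/L = 0.0012 mg/L.
5.2 µg/L = 0.0052 mg/L.
Mass balance at complete mixing: C_std·(Q_w + Q_r) = Q_w·C_e + Q_r·C_b.
Rearranging, Q_w = Q_r·(C_std − C_b)/(C_e − C_std) = 12.9·(0.0052 − 0.0012) / (0.0752 − 0.0052) = 0.7371 m³/s.
= 737.1 L/s.

737 L/s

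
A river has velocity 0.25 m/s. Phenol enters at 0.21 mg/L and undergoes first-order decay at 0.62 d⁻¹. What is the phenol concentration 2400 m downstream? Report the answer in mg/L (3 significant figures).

0.196 mg/L

Travel time t = 2400 m / 0.25 m/s = 2400/0.25 = 9600 s = 0.1111 d.
First-order decay: C = 0.21·exp(−0.62·0.1111) = 0.21·0.9334 = 0.196 mg/L.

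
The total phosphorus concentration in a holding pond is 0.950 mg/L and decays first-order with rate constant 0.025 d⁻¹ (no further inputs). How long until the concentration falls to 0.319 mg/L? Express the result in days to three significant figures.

t = ln(C₀/C)/k = ln(0.950/0.319)/0.025 = 1.091/0.025 = 43.65 d.

43.7 d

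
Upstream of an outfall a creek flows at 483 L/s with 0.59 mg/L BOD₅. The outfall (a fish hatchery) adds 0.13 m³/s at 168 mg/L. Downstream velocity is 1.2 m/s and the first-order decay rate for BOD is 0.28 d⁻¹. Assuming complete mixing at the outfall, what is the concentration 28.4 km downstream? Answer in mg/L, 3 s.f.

483 L/s = 0.483 m³/s.
After complete mixing, C₀ = (0.13·168 + 0.483·0.59) / 0.613 = 36.09 mg/L.
Travel time t = 2.84e+04 m / 1.2 m/s = 2.367e+04 s = 0.2739 d.
C = 36.09·exp(−0.28·0.2739) = 36.09·0.9262 = 33.43 mg/L.

33.4 mg/L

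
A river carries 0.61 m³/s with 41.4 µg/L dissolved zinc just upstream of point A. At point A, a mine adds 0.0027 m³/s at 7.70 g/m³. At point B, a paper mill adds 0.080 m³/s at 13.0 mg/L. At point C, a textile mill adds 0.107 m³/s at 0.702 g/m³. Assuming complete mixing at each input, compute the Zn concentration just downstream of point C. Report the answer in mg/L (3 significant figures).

1.45 mg/L

41.4 µg/L = 0.0414 mg/L.
After input A: C = (0.61·0.0414 + 0.0027·7.7) / 0.6127 = 0.07515 mg/L.
After input B: C = (0.6127·0.07515 + 0.08·13) / 0.6927 = 1.568 mg/L.
After input C: C = (0.6927·1.568 + 0.107·0.702) / 0.7997 = 1.452 mg/L.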